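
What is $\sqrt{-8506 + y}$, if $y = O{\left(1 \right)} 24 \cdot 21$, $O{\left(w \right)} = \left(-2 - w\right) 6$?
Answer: $i \sqrt{17578} \approx 132.58 i$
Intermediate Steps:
$O{\left(w \right)} = -12 - 6 w$
$y = -9072$ ($y = \left(-12 - 6\right) 24 \cdot 21 = \left(-18\right) 24 \cdot 21 = \left(-432\right) 21 = -9072$)
$\sqrt{-8506 + y} = \sqrt{-8506 - 9072} = \sqrt{-17578} = i \sqrt{17578}$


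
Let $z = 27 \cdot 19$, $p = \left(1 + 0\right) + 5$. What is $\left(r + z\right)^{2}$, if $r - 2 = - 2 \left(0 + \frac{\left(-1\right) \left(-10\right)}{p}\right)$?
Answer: $\frac{2356225}{9} \approx 2.618 \cdot 10^{5}$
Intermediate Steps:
$p = 6$ ($p = 1 + 5 = 6$)
$z = 513$
$r = - \frac{4}{3}$ ($r = 2 - 2 \left(0 + \frac{\left(-1\right) \left(-10\right)}{6}\right) = 2 - 2 \left(0 + 10 \cdot \frac{1}{6}\right) = 2 - 2 \left(0 + \frac{5}{3}\right) = 2 - \frac{10}{3} = - \frac{4}{3} \approx -1.3333$)
$\left(r + z\right)^{2} = \left(- \frac{4}{3} + 513\right)^{2} = \left(\frac{1535}{3}\right)^{2} = \frac{2356225}{9}$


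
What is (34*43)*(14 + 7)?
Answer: 30702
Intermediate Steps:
(34*43)*(14 + 7) = 1462*21 = 30702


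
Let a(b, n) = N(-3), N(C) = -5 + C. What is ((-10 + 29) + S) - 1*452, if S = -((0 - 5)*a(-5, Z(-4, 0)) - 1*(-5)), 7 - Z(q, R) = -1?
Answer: -478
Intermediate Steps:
Z(q, R) = 8 (Z(q, R) = 7 - 1*(-1) = 7 + 1 = 8)
a(b, n) = -8 (a(b, n) = -5 - 3 = -8)
S = -45 (S = -((0 - 5)*(-8) - 1*(-5)) = -(-5*(-8) + 5) = -(40 + 5) = -1*45 = -45)
((-10 + 29) + S) - 1*452 = ((-10 + 29) - 45) - 1*452 = (19 - 45) - 452 = -26 - 452 = -478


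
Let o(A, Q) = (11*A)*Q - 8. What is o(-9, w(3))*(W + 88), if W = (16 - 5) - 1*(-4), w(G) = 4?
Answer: -41612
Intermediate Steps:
W = 15 (W = 11 + 4 = 15)
o(A, Q) = -8 + 11*A*Q (o(A, Q) = 11*A*Q - 8 = -8 + 11*A*Q)
o(-9, w(3))*(W + 88) = (-8 + 11*(-9)*4)*(15 + 88) = (-8 - 396)*103 = -404*103 = -41612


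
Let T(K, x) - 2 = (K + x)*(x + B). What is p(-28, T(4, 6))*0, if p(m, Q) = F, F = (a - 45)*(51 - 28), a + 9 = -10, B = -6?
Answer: 0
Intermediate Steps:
a = -19 (a = -9 - 10 = -19)
T(K, x) = 2 + (-6 + x)*(K + x) (T(K, x) = 2 + (K + x)*(x - 6) = 2 + (K + x)*(-6 + x) = 2 + (-6 + x)*(K + x))
F = -1472 (F = (-19 - 45)*(51 - 28) = -64*23 = -1472)
p(m, Q) = -1472
p(-28, T(4, 6))*0 = -1472*0 = 0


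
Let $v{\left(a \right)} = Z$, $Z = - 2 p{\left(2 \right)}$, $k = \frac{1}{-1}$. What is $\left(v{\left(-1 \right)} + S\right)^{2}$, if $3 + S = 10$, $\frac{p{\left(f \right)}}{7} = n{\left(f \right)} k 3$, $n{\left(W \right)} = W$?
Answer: $8281$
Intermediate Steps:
$k = -1$
$p{\left(f \right)} = - 21 f$ ($p{\left(f \right)} = 7 f \left(-1\right) 3 = 7 - f 3 = 7 \left(- 3 f\right) = - 21 f$)
$S = 7$ ($S = -3 + 10 = 7$)
$Z = 84$ ($Z = - 2 \left(\left(-21\right) 2\right) = \left(-2\right) \left(-42\right) = 84$)
$v{\left(a \right)} = 84$
$\left(v{\left(-1 \right)} + S\right)^{2} = \left(84 + 7\right)^{2} = 91^{2} = 8281$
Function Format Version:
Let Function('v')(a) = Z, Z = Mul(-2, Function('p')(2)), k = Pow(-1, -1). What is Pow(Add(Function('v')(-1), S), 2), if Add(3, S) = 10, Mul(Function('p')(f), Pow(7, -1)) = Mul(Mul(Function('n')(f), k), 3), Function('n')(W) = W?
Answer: 8281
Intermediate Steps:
k = -1
Function('p')(f) = Mul(-21, f) (Function('p')(f) = Mul(7, Mul(Mul(f, -1), 3)) = Mul(7, Mul(Mul(-1, f), 3)) = Mul(7, Mul(-3, f)) = Mul(-21, f))
S = 7 (S = Add(-3, 10) = 7)
Z = 84 (Z = Mul(-2, Mul(-21, 2)) = Mul(-2, -42) = 84)
Function('v')(a) = 84
Pow(Add(Function('v')(-1), S), 2) = Pow(Add(84, 7), 2) = Pow(91, 2) = 8281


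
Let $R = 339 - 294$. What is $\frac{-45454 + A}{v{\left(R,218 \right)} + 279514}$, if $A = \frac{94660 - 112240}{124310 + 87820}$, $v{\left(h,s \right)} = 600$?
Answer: $- \frac{160702910}{990343047} \approx -0.16227$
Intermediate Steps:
$R = 45$
$A = - \frac{586}{7071}$ ($A = - \frac{17580}{212130} = \left(-17580\right) \frac{1}{212130} = - \frac{586}{7071} \approx -0.082874$)
$\frac{-45454 + A}{v{\left(R,218 \right)} + 279514} = \frac{-45454 - \frac{586}{7071}}{600 + 279514} = - \frac{321405820}{7071 \cdot 280114} = \left(- \frac{321405820}{7071}\right) \frac{1}{280114} = - \frac{160702910}{990343047}$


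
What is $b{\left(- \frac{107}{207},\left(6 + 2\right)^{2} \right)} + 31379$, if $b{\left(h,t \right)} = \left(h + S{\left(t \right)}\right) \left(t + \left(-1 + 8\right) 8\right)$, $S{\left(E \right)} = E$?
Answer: $\frac{2690791}{69} \approx 38997.0$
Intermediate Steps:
$b{\left(h,t \right)} = \left(56 + t\right) \left(h + t\right)$ ($b{\left(h,t \right)} = \left(h + t\right) \left(t + \left(-1 + 8\right) 8\right) = \left(h + t\right) \left(t + 7 \cdot 8\right) = \left(h + t\right) \left(t + 56\right) = \left(h + t\right) \left(56 + t\right) = \left(56 + t\right) \left(h + t\right)$)
$b{\left(- \frac{107}{207},\left(6 + 2\right)^{2} \right)} + 31379 = \left(\left(\left(6 + 2\right)^{2}\right)^{2} + 56 \left(- \frac{107}{207}\right) + 56 \left(6 + 2\right)^{2} + - \frac{107}{207} \left(6 + 2\right)^{2}\right) + 31379 = \left(\left(8^{2}\right)^{2} + 56 \left(\left(-107\right) \frac{1}{207}\right) + 56 \cdot 8^{2} + \left(-107\right) \frac{1}{207} \cdot 8^{2}\right) + 31379 = \left(64^{2} + 56 \left(- \frac{107}{207}\right) + 56 \cdot 64 - \frac{6848}{207}\right) + 31379 = \left(4096 - \frac{5992}{207} + 3584 - \frac{6848}{207}\right) + 31379 = \frac{525640}{69} + 31379 = \frac{2690791}{69}$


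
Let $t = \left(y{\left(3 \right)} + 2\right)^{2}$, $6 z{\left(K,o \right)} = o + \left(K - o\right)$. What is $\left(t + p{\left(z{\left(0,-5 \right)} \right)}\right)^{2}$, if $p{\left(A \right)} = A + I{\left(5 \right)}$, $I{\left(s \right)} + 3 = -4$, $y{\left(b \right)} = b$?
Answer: $324$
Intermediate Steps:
$z{\left(K,o \right)} = \frac{K}{6}$ ($z{\left(K,o \right)} = \frac{o + \left(K - o\right)}{6} = \frac{K}{6}$)
$I{\left(s \right)} = -7$ ($I{\left(s \right)} = -3 - 4 = -7$)
$p{\left(A \right)} = -7 + A$ ($p{\left(A \right)} = A - 7 = -7 + A$)
$t = 25$ ($t = \left(3 + 2\right)^{2} = 5^{2} = 25$)
$\left(t + p{\left(z{\left(0,-5 \right)} \right)}\right)^{2} = \left(25 + \left(-7 + \frac{1}{6} \cdot 0\right)\right)^{2} = \left(25 + \left(-7 + 0\right)\right)^{2} = \left(25 - 7\right)^{2} = 18^{2} = 324$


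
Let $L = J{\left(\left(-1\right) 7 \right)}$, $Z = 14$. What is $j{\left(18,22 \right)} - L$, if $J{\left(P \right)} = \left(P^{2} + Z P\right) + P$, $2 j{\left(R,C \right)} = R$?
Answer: $65$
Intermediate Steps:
$j{\left(R,C \right)} = \frac{R}{2}$
$J{\left(P \right)} = P^{2} + 15 P$ ($J{\left(P \right)} = \left(P^{2} + 14 P\right) + P = P^{2} + 15 P$)
$L = -56$ ($L = \left(-1\right) 7 \left(15 - 7\right) = - 7 \left(15 - 7\right) = \left(-7\right) 8 = -56$)
$j{\left(18,22 \right)} - L = \frac{1}{2} \cdot 18 - -56 = 9 + 56 = 65$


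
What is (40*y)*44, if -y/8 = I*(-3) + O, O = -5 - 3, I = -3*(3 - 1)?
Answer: -140800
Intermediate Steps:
I = -6 (I = -3*2 = -6)
O = -8
y = -80 (y = -8*(-6*(-3) - 8) = -8*(18 - 8) = -8*10 = -80)
(40*y)*44 = (40*(-80))*44 = -3200*44 = -140800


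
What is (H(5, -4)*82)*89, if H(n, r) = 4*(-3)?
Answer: -87576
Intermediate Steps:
H(n, r) = -12
(H(5, -4)*82)*89 = -12*82*89 = -984*89 = -87576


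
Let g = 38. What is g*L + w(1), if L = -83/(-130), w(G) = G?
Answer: 1642/65 ≈ 25.262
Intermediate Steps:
L = 83/130 (L = -83*(-1/130) = 83/130 ≈ 0.63846)
g*L + w(1) = 38*(83/130) + 1 = 1577/65 + 1 = 1642/65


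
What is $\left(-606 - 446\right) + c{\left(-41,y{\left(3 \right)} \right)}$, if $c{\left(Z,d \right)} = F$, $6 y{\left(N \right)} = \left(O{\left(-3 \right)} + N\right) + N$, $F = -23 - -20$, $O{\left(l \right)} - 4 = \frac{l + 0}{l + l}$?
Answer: $-1055$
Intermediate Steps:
$O{\left(l \right)} = \frac{9}{2}$ ($O{\left(l \right)} = 4 + \frac{l + 0}{l + l} = 4 + \frac{l}{2 l} = 4 + l \frac{1}{2 l} = 4 + \frac{1}{2} = \frac{9}{2}$)
$F = -3$ ($F = -23 + 20 = -3$)
$y{\left(N \right)} = \frac{3}{4} + \frac{N}{3}$ ($y{\left(N \right)} = \frac{\left(\frac{9}{2} + N\right) + N}{6} = \frac{\frac{9}{2} + 2 N}{6} = \frac{3}{4} + \frac{N}{3}$)
$c{\left(Z,d \right)} = -3$
$\left(-606 - 446\right) + c{\left(-41,y{\left(3 \right)} \right)} = \left(-606 - 446\right) - 3 = -1052 - 3 = -1055$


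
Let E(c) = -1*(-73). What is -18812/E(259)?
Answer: -18812/73 ≈ -257.70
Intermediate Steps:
E(c) = 73
-18812/E(259) = -18812/73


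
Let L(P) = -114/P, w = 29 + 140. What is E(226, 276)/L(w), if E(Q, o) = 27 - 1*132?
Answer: 5915/38 ≈ 155.66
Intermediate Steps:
w = 169
E(Q, o) = -105 (E(Q, o) = 27 - 132 = -105)
E(226, 276)/L(w) = -105/((-114/169)) = -105/((-114*1/169)) = -105/(-114/169) = -105*(-169/114) = 5915/38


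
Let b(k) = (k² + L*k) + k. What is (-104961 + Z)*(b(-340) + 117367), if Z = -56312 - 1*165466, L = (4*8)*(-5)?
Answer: -93782914953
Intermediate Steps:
L = -160 (L = 32*(-5) = -160)
b(k) = k² - 159*k (b(k) = (k² - 160*k) + k = k² - 159*k)
Z = -221778 (Z = -56312 - 165466 = -221778)
(-104961 + Z)*(b(-340) + 117367) = (-104961 - 221778)*(-340*(-159 - 340) + 117367) = -326739*(-340*(-499) + 117367) = -326739*(169660 + 117367) = -326739*287027 = -93782914953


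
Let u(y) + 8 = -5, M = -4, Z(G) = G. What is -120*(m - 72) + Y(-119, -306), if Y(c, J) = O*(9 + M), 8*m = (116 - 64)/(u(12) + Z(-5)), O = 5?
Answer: 26125/3 ≈ 8708.3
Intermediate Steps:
u(y) = -13 (u(y) = -8 - 5 = -13)
m = -13/36 (m = ((116 - 64)/(-13 - 5))/8 = (52/(-18))/8 = (52*(-1/18))/8 = (⅛)*(-26/9) = -13/36 ≈ -0.36111)
Y(c, J) = 25 (Y(c, J) = 5*(9 - 4) = 5*5 = 25)
-120*(m - 72) + Y(-119, -306) = -120*(-13/36 - 72) + 25 = -120*(-2605/36) + 25 = 26050/3 + 25 = 26125/3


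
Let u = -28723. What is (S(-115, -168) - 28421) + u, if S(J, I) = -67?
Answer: -57211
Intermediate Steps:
(S(-115, -168) - 28421) + u = (-67 - 28421) - 28723 = -28488 - 28723 = -57211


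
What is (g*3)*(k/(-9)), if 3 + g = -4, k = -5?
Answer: -35/3 ≈ -11.667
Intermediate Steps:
g = -7 (g = -3 - 4 = -7)
(g*3)*(k/(-9)) = (-7*3)*(-5/(-9)) = -(-7)*(-5)/3 = -21*5/9 = -35/3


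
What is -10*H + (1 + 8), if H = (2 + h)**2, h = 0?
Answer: -31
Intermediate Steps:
H = 4 (H = (2 + 0)**2 = 2**2 = 4)
-10*H + (1 + 8) = -10*4 + (1 + 8) = -40 + 9 = -31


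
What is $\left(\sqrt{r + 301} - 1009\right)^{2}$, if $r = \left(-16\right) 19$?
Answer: $\left(1009 - i \sqrt{3}\right)^{2} \approx 1.0181 \cdot 10^{6} - 3495.0 i$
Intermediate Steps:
$r = -304$
$\left(\sqrt{r + 301} - 1009\right)^{2} = \left(\sqrt{-304 + 301} - 1009\right)^{2} = \left(\sqrt{-3} - 1009\right)^{2} = \left(i \sqrt{3} - 1009\right)^{2} = \left(-1009 + i \sqrt{3}\right)^{2}$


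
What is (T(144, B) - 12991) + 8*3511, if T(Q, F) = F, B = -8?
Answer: 15089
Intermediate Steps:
(T(144, B) - 12991) + 8*3511 = (-8 - 12991) + 8*3511 = -12999 + 28088 = 15089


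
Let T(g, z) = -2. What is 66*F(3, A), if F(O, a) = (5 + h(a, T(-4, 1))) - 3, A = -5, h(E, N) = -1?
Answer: 66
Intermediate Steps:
F(O, a) = 1 (F(O, a) = (5 - 1) - 3 = 4 - 3 = 1)
66*F(3, A) = 66*1 = 66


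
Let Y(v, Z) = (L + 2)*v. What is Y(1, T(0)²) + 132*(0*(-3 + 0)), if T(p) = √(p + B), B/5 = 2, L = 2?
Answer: 4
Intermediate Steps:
B = 10 (B = 5*2 = 10)
T(p) = √(10 + p) (T(p) = √(p + 10) = √(10 + p))
Y(v, Z) = 4*v (Y(v, Z) = (2 + 2)*v = 4*v)
Y(1, T(0)²) + 132*(0*(-3 + 0)) = 4*1 + 132*(0*(-3 + 0)) = 4 + 132*(0*(-3)) = 4 + 132*0 = 4 + 0 = 4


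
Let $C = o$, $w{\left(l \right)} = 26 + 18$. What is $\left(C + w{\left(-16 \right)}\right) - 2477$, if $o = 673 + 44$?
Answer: $-1716$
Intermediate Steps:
$w{\left(l \right)} = 44$
$o = 717$
$C = 717$
$\left(C + w{\left(-16 \right)}\right) - 2477 = \left(717 + 44\right) - 2477 = 761 - 2477 = -1716$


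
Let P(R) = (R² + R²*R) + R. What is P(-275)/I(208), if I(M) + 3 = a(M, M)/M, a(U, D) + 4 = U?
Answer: 71834620/7 ≈ 1.0262e+7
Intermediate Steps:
P(R) = R + R² + R³ (P(R) = (R² + R³) + R = R + R² + R³)
a(U, D) = -4 + U
I(M) = -3 + (-4 + M)/M
P(-275)/I(208) = (-275*(1 - 275 + (-275)²))/(-2 - 4/208) = (-275*(1 - 275 + 75625))/(-2 - 4*1/208) = (-275*75351)/(-2 - 1/52) = -20721525/(-105/52) = -20721525*(-52/105) = 71834620/7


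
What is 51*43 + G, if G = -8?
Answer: 2185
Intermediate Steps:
51*43 + G = 51*43 - 8 = 2193 - 8 = 2185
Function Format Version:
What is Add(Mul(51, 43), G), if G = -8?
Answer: 2185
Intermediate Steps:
Add(Mul(51, 43), G) = Add(Mul(51, 43), -8) = Add(2193, -8) = 2185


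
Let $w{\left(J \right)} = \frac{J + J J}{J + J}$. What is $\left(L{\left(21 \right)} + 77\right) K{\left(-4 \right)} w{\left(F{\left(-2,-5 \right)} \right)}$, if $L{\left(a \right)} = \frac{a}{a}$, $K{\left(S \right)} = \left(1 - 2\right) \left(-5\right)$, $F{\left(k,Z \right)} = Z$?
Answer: $-780$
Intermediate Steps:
$K{\left(S \right)} = 5$ ($K{\left(S \right)} = \left(-1\right) \left(-5\right) = 5$)
$w{\left(J \right)} = \frac{J + J^{2}}{2 J}$
$L{\left(a \right)} = 1$
$\left(L{\left(21 \right)} + 77\right) K{\left(-4 \right)} w{\left(F{\left(-2,-5 \right)} \right)} = \left(1 + 77\right) 5 \left(\frac{1}{2} + \frac{1}{2} \left(-5\right)\right) = 78 \cdot 5 \left(\frac{1}{2} - \frac{5}{2}\right) = 78 \cdot 5 \left(-2\right) = 78 \left(-10\right) = -780$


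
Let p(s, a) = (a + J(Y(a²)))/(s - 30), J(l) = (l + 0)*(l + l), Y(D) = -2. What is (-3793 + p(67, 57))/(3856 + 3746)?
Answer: -70138/140637 ≈ -0.49872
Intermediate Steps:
J(l) = 2*l² (J(l) = l*(2*l) = 2*l²)
p(s, a) = (8 + a)/(-30 + s) (p(s, a) = (a + 2*(-2)²)/(s - 30) = (a + 2*4)/(-30 + s) = (a + 8)/(-30 + s) = (8 + a)/(-30 + s))
(-3793 + p(67, 57))/(3856 + 3746) = (-3793 + (8 + 57)/(-30 + 67))/(3856 + 3746) = (-3793 + 65/37)/7602 = (-3793 + (1/37)*65)*(1/7602) = (-3793 + 65/37)*(1/7602) = -140276/37*1/7602 = -70138/140637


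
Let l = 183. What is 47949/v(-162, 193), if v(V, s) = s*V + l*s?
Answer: 15983/1351 ≈ 11.830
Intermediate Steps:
v(V, s) = 183*s + V*s (v(V, s) = s*V + 183*s = V*s + 183*s = 183*s + V*s)
47949/v(-162, 193) = 47949/((193*(183 - 162))) = 47949/((193*21)) = 47949/4053 = 47949*(1/4053) = 15983/1351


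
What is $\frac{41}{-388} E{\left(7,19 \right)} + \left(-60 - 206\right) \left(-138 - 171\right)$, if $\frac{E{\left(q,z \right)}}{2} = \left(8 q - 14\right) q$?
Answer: $\frac{7966791}{97} \approx 82132.0$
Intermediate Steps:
$E{\left(q,z \right)} = 2 q \left(-14 + 8 q\right)$ ($E{\left(q,z \right)} = 2 \left(8 q - 14\right) q = 2 \left(-14 + 8 q\right) q = 2 q \left(-14 + 8 q\right)$)
$\frac{41}{-388} E{\left(7,19 \right)} + \left(-60 - 206\right) \left(-138 - 171\right) = \frac{41}{-388} \cdot 4 \cdot 7 \left(-7 + 4 \cdot 7\right) + \left(-60 - 206\right) \left(-138 - 171\right) = 41 \left(- \frac{1}{388}\right) 4 \cdot 7 \left(-7 + 28\right) - -82194 = - \frac{41 \cdot 4 \cdot 7 \cdot 21}{388} + 82194 = \left(- \frac{41}{388}\right) 588 + 82194 = - \frac{6027}{97} + 82194 = \frac{7966791}{97}$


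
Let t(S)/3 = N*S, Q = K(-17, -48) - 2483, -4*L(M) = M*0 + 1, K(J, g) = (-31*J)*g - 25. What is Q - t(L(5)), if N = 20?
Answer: -27789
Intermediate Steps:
K(J, g) = -25 - 31*J*g (K(J, g) = -31*J*g - 25 = -25 - 31*J*g)
L(M) = -¼ (L(M) = -(M*0 + 1)/4 = -(0 + 1)/4 = -¼*1 = -¼)
Q = -27804 (Q = (-25 - 31*(-17)*(-48)) - 2483 = (-25 - 25296) - 2483 = -25321 - 2483 = -27804)
t(S) = 60*S (t(S) = 3*(20*S) = 60*S)
Q - t(L(5)) = -27804 - 60*(-1)/4 = -27804 - 1*(-15) = -27804 + 15 = -27789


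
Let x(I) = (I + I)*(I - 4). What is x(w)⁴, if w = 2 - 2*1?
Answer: 0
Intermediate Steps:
w = 0 (w = 2 - 2 = 0)
x(I) = 2*I*(-4 + I) (x(I) = (2*I)*(-4 + I) = 2*I*(-4 + I))
x(w)⁴ = (2*0*(-4 + 0))⁴ = (2*0*(-4))⁴ = 0⁴ = 0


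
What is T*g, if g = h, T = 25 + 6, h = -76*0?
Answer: 0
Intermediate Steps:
h = 0
T = 31
g = 0
T*g = 31*0 = 0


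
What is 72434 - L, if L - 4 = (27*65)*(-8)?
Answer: 86470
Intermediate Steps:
L = -14036 (L = 4 + (27*65)*(-8) = 4 + 1755*(-8) = 4 - 14040 = -14036)
72434 - L = 72434 - 1*(-14036) = 72434 + 14036 = 86470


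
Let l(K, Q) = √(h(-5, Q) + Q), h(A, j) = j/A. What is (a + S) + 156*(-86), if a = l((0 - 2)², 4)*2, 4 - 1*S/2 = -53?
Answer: -13302 + 8*√5/5 ≈ -13298.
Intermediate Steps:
S = 114 (S = 8 - 2*(-53) = 8 + 106 = 114)
l(K, Q) = 2*√5*√Q/5 (l(K, Q) = √(Q/(-5) + Q) = √(Q*(-⅕) + Q) = √(-Q/5 + Q) = √(4*Q/5) = 2*√5*√Q/5)
a = 8*√5/5 (a = (2*√5*√4/5)*2 = ((⅖)*√5*2)*2 = (4*√5/5)*2 = 8*√5/5 ≈ 3.5777)
(a + S) + 156*(-86) = (8*√5/5 + 114) + 156*(-86) = (114 + 8*√5/5) - 13416 = -13302 + 8*√5/5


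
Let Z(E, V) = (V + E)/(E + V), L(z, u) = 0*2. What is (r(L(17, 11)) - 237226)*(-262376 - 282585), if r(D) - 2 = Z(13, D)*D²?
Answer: 129277828264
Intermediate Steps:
L(z, u) = 0
Z(E, V) = 1 (Z(E, V) = (E + V)/(E + V) = 1)
r(D) = 2 + D² (r(D) = 2 + 1*D² = 2 + D²)
(r(L(17, 11)) - 237226)*(-262376 - 282585) = ((2 + 0²) - 237226)*(-262376 - 282585) = ((2 + 0) - 237226)*(-544961) = (2 - 237226)*(-544961) = -237224*(-544961) = 129277828264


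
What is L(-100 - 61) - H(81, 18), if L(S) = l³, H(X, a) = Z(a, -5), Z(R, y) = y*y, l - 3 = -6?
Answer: -52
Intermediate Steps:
l = -3 (l = 3 - 6 = -3)
Z(R, y) = y²
H(X, a) = 25 (H(X, a) = (-5)² = 25)
L(S) = -27 (L(S) = (-3)³ = -27)
L(-100 - 61) - H(81, 18) = -27 - 1*25 = -27 - 25 = -52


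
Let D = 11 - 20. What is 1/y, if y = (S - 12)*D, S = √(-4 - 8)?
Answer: 1/117 + I*√3/702 ≈ 0.008547 + 0.0024673*I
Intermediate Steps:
D = -9
S = 2*I*√3 (S = √(-12) = 2*I*√3 ≈ 3.4641*I)
y = 108 - 18*I*√3 (y = (2*I*√3 - 12)*(-9) = (-12 + 2*I*√3)*(-9) = 108 - 18*I*√3 ≈ 108.0 - 31.177*I)
1/y = 1/(108 - 18*I*√3)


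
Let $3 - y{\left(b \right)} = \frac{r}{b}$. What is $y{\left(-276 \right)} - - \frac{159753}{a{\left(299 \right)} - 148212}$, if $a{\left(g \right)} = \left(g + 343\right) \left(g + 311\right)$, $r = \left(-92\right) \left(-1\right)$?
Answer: $\frac{88283}{22128} \approx 3.9897$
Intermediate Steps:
$r = 92$
$y{\left(b \right)} = 3 - \frac{92}{b}$
$a{\left(g \right)} = \left(311 + g\right) \left(343 + g\right)$ ($a{\left(g \right)} = \left(343 + g\right) \left(311 + g\right) = \left(311 + g\right) \left(343 + g\right)$)
$y{\left(-276 \right)} - - \frac{159753}{a{\left(299 \right)} - 148212} = \left(3 - \frac{92}{-276}\right) - - \frac{159753}{\left(106673 + 299^{2} + 654 \cdot 299\right) - 148212} = \left(3 - - \frac{1}{3}\right) - - \frac{159753}{\left(106673 + 89401 + 195546\right) - 148212} = \left(3 + \frac{1}{3}\right) - - \frac{159753}{391620 - 148212} = \frac{10}{3} - - \frac{159753}{243408} = \frac{10}{3} - \left(-159753\right) \frac{1}{243408} = \frac{10}{3} - - \frac{4841}{7376} = \frac{10}{3} + \frac{4841}{7376} = \frac{88283}{22128}$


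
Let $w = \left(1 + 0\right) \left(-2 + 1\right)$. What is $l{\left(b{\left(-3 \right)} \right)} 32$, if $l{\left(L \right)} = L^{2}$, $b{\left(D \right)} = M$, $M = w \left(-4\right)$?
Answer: $512$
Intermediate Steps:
$w = -1$ ($w = 1 \left(-1\right) = -1$)
$M = 4$ ($M = \left(-1\right) \left(-4\right) = 4$)
$b{\left(D \right)} = 4$
$l{\left(b{\left(-3 \right)} \right)} 32 = 4^{2} \cdot 32 = 16 \cdot 32 = 512$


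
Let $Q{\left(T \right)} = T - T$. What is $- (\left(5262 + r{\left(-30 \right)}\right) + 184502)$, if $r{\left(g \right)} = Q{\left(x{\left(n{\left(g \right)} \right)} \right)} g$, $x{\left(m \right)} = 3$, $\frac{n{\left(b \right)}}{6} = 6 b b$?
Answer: $-189764$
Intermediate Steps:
$n{\left(b \right)} = 36 b^{2}$ ($n{\left(b \right)} = 6 \cdot 6 b b = 6 \cdot 6 b^{2} = 36 b^{2}$)
$Q{\left(T \right)} = 0$
$r{\left(g \right)} = 0$ ($r{\left(g \right)} = 0 g = 0$)
$- (\left(5262 + r{\left(-30 \right)}\right) + 184502) = - (\left(5262 + 0\right) + 184502) = - (5262 + 184502) = \left(-1\right) 189764 = -189764$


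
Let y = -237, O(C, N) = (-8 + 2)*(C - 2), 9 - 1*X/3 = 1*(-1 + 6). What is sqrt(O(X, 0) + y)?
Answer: 3*I*sqrt(33) ≈ 17.234*I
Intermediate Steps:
X = 12 (X = 27 - 3*(-1 + 6) = 27 - 3*5 = 27 - 15 = 12)
O(C, N) = 12 - 6*C (O(C, N) = -6*(-2 + C) = 12 - 6*C)
sqrt(O(X, 0) + y) = sqrt((12 - 6*12) - 237) = sqrt((12 - 72) - 237) = sqrt(-60 - 237) = sqrt(-297) = 3*I*sqrt(33)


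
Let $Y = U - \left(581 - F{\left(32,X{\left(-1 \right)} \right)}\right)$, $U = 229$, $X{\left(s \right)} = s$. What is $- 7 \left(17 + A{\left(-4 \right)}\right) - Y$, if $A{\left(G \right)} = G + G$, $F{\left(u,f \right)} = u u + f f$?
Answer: $-736$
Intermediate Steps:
$F{\left(u,f \right)} = f^{2} + u^{2}$ ($F{\left(u,f \right)} = u^{2} + f^{2} = f^{2} + u^{2}$)
$Y = 673$ ($Y = 229 - \left(581 - \left(\left(-1\right)^{2} + 32^{2}\right)\right) = 229 - \left(581 - \left(1 + 1024\right)\right) = 229 - \left(581 - 1025\right) = 229 - -444 = 229 + 444 = 673$)
$A{\left(G \right)} = 2 G$
$- 7 \left(17 + A{\left(-4 \right)}\right) - Y = - 7 \left(17 + 2 \left(-4\right)\right) - 673 = - 7 \left(17 - 8\right) - 673 = \left(-7\right) 9 - 673 = -63 - 673 = -736$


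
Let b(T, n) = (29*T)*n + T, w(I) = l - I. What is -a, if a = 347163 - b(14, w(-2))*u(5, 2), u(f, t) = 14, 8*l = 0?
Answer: -335599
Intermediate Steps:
l = 0 (l = (⅛)*0 = 0)
w(I) = -I (w(I) = 0 - I = -I)
b(T, n) = T + 29*T*n (b(T, n) = 29*T*n + T = T + 29*T*n)
a = 335599 (a = 347163 - 14*(1 + 29*(-1*(-2)))*14 = 347163 - 14*(1 + 29*2)*14 = 347163 - 14*(1 + 58)*14 = 347163 - 14*59*14 = 347163 - 826*14 = 347163 - 1*11564 = 347163 - 11564 = 335599)
-a = -1*335599 = -335599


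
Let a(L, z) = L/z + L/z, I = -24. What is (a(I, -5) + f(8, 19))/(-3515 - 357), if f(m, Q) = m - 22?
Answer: 1/880 ≈ 0.0011364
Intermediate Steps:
f(m, Q) = -22 + m
a(L, z) = 2*L/z
(a(I, -5) + f(8, 19))/(-3515 - 357) = (2*(-24)/(-5) + (-22 + 8))/(-3515 - 357) = (2*(-24)*(-⅕) - 14)/(-3872) = (48/5 - 14)*(-1/3872) = -22/5*(-1/3872) = 1/880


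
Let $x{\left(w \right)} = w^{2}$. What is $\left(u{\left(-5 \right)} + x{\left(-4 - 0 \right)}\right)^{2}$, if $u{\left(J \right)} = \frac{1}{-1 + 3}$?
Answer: $\frac{1089}{4} \approx 272.25$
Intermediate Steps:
$u{\left(J \right)} = \frac{1}{2}$
$\left(u{\left(-5 \right)} + x{\left(-4 - 0 \right)}\right)^{2} = \left(\frac{1}{2} + \left(-4 - 0\right)^{2}\right)^{2} = \left(\frac{1}{2} + \left(-4 + 0\right)^{2}\right)^{2} = \left(\frac{1}{2} + \left(-4\right)^{2}\right)^{2} = \left(\frac{1}{2} + 16\right)^{2} = \left(\frac{33}{2}\right)^{2} = \frac{1089}{4}$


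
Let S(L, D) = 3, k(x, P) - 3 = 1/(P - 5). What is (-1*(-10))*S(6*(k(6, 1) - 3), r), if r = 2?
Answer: 30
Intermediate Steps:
k(x, P) = 3 + 1/(-5 + P) (k(x, P) = 3 + 1/(P - 5) = 3 + 1/(-5 + P))
(-1*(-10))*S(6*(k(6, 1) - 3), r) = -1*(-10)*3 = 10*3 = 30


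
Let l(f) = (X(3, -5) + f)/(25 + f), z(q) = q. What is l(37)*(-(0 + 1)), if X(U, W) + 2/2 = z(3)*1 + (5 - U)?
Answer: -41/62 ≈ -0.66129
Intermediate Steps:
X(U, W) = 7 - U (X(U, W) = -1 + (3*1 + (5 - U)) = -1 + (3 + (5 - U)) = -1 + (8 - U) = 7 - U)
l(f) = (4 + f)/(25 + f) (l(f) = ((7 - 1*3) + f)/(25 + f) = ((7 - 3) + f)/(25 + f) = (4 + f)/(25 + f))
l(37)*(-(0 + 1)) = ((4 + 37)/(25 + 37))*(-(0 + 1)) = (41/62)*(-1*1) = ((1/62)*41)*(-1) = (41/62)*(-1) = -41/62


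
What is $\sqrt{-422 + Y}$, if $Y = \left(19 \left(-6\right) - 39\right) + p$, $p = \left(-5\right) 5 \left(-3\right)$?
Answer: $10 i \sqrt{5} \approx 22.361 i$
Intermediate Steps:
$p = 75$ ($p = \left(-25\right) \left(-3\right) = 75$)
$Y = -78$ ($Y = \left(19 \left(-6\right) - 39\right) + 75 = \left(-114 - 39\right) + 75 = -153 + 75 = -78$)
$\sqrt{-422 + Y} = \sqrt{-422 - 78} = \sqrt{-500} = 10 i \sqrt{5}$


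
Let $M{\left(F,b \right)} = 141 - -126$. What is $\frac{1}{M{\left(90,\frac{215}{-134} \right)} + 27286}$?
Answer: $\frac{1}{27553} \approx 3.6294 \cdot 10^{-5}$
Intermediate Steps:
$M{\left(F,b \right)} = 267$ ($M{\left(F,b \right)} = 141 + 126 = 267$)
$\frac{1}{M{\left(90,\frac{215}{-134} \right)} + 27286} = \frac{1}{267 + 27286} = \frac{1}{27553}$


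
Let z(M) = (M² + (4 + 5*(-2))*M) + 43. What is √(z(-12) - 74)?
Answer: √185 ≈ 13.601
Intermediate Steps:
z(M) = 43 + M² - 6*M (z(M) = (M² + (4 - 10)*M) + 43 = (M² - 6*M) + 43 = 43 + M² - 6*M)
√(z(-12) - 74) = √((43 + (-12)² - 6*(-12)) - 74) = √((43 + 144 + 72) - 74) = √(259 - 74) = √185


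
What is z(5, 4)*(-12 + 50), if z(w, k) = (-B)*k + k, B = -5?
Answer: 912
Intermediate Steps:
z(w, k) = 6*k (z(w, k) = (-1*(-5))*k + k = 5*k + k = 6*k)
z(5, 4)*(-12 + 50) = (6*4)*(-12 + 50) = 24*38 = 912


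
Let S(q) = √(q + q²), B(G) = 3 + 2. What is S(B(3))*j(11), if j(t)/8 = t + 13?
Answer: 192*√30 ≈ 1051.6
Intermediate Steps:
B(G) = 5
j(t) = 104 + 8*t (j(t) = 8*(t + 13) = 8*(13 + t) = 104 + 8*t)
S(B(3))*j(11) = √(5*(1 + 5))*(104 + 8*11) = √(5*6)*(104 + 88) = √30*192 = 192*√30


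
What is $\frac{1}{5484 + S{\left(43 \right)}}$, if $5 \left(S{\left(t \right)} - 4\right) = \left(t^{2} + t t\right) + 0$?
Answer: $\frac{5}{31138} \approx 0.00016058$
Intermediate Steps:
$S{\left(t \right)} = 4 + \frac{2 t^{2}}{5}$ ($S{\left(t \right)} = 4 + \frac{\left(t^{2} + t t\right) + 0}{5} = 4 + \frac{\left(t^{2} + t^{2}\right) + 0}{5} = 4 + \frac{2 t^{2} + 0}{5} = 4 + \frac{2 t^{2}}{5}$)
$\frac{1}{5484 + S{\left(43 \right)}} = \frac{1}{5484 + \left(4 + \frac{2 \cdot 43^{2}}{5}\right)} = \frac{1}{5484 + \left(4 + \frac{2}{5} \cdot 1849\right)} = \frac{1}{5484 + \left(4 + \frac{3698}{5}\right)} = \frac{1}{5484 + \frac{3718}{5}} = \frac{1}{\frac{31138}{5}} = \frac{5}{31138}$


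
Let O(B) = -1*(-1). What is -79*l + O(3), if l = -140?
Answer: 11061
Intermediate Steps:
O(B) = 1
-79*l + O(3) = -79*(-140) + 1 = 11060 + 1 = 11061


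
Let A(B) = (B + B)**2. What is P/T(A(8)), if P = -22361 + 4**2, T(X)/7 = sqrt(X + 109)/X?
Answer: -1144064*sqrt(365)/511 ≈ -42774.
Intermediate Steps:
A(B) = 4*B**2 (A(B) = (2*B)**2 = 4*B**2)
T(X) = 7*sqrt(109 + X)/X (T(X) = 7*(sqrt(X + 109)/X) = 7*(sqrt(109 + X)/X) = 7*sqrt(109 + X)/X)
P = -22345 (P = -22361 + 16 = -22345)
P/T(A(8)) = -22345*256/(7*sqrt(109 + 4*8**2)) = -22345*256/(7*sqrt(109 + 4*64)) = -22345*256/(7*sqrt(109 + 256)) = -22345*256*sqrt(365)/2555 = -1144064*sqrt(365)/511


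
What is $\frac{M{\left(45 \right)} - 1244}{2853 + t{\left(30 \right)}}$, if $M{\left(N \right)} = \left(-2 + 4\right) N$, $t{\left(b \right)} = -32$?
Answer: $- \frac{1154}{2821} \approx -0.40907$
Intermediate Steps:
$M{\left(N \right)} = 2 N$
$\frac{M{\left(45 \right)} - 1244}{2853 + t{\left(30 \right)}} = \frac{2 \cdot 45 - 1244}{2853 - 32} = \frac{90 - 1244}{2821} = \left(-1154\right) \frac{1}{2821} = - \frac{1154}{2821}$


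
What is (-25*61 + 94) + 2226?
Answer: 795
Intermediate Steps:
(-25*61 + 94) + 2226 = (-1525 + 94) + 2226 = -1431 + 2226 = 795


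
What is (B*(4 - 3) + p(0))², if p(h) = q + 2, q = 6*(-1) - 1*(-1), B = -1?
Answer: 16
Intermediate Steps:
q = -5 (q = -6 + 1 = -5)
p(h) = -3 (p(h) = -5 + 2 = -3)
(B*(4 - 3) + p(0))² = (-(4 - 3) - 3)² = (-1*1 - 3)² = (-1 - 3)² = (-4)² = 16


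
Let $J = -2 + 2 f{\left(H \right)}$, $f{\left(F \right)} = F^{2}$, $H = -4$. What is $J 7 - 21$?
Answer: $189$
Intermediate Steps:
$J = 30$ ($J = -2 + 2 \left(-4\right)^{2} = -2 + 2 \cdot 16 = -2 + 32 = 30$)
$J 7 - 21 = 30 \cdot 7 - 21 = 210 - 21 = 189$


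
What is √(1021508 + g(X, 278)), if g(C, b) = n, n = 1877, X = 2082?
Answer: √1023385 ≈ 1011.6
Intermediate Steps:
g(C, b) = 1877
√(1021508 + g(X, 278)) = √(1021508 + 1877) = √1023385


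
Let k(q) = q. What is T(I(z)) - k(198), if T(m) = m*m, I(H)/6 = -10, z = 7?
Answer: 3402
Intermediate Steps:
I(H) = -60 (I(H) = 6*(-10) = -60)
T(m) = m²
T(I(z)) - k(198) = (-60)² - 1*198 = 3600 - 198 = 3402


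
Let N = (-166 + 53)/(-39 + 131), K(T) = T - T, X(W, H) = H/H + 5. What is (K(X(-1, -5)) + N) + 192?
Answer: 17551/92 ≈ 190.77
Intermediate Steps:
X(W, H) = 6 (X(W, H) = 1 + 5 = 6)
K(T) = 0
N = -113/92 ≈ -1.2283
(K(X(-1, -5)) + N) + 192 = (0 - 113/92) + 192 = -113/92 + 192 = 17551/92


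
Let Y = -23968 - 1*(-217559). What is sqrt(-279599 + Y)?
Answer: 2*I*sqrt(21502) ≈ 293.27*I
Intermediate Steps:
Y = 193591 (Y = -23968 + 217559 = 193591)
sqrt(-279599 + Y) = sqrt(-279599 + 193591) = sqrt(-86008) = 2*I*sqrt(21502)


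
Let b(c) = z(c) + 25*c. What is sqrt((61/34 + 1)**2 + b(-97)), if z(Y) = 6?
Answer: I*sqrt(2787339)/34 ≈ 49.104*I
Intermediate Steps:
b(c) = 6 + 25*c
sqrt((61/34 + 1)**2 + b(-97)) = sqrt((61/34 + 1)**2 + (6 + 25*(-97))) = sqrt((61*(1/34) + 1)**2 + (6 - 2425)) = sqrt((61/34 + 1)**2 - 2419) = sqrt((95/34)**2 - 2419) = sqrt(9025/1156 - 2419) = sqrt(-2787339/1156) = I*sqrt(2787339)/34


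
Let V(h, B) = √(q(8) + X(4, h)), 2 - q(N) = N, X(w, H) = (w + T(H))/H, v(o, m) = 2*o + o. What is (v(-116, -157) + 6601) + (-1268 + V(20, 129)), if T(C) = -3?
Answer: 4985 + I*√595/10 ≈ 4985.0 + 2.4393*I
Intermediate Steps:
v(o, m) = 3*o
X(w, H) = (-3 + w)/H (X(w, H) = (w - 3)/H = (-3 + w)/H)
q(N) = 2 - N
V(h, B) = √(-6 + 1/h) (V(h, B) = √((2 - 1*8) + (-3 + 4)/h) = √((2 - 8) + 1/h) = √(-6 + 1/h))
(v(-116, -157) + 6601) + (-1268 + V(20, 129)) = (3*(-116) + 6601) + (-1268 + √(-6 + 1/20)) = (-348 + 6601) + (-1268 + √(-6 + 1/20)) = 6253 + (-1268 + √(-119/20)) = 6253 + (-1268 + I*√595/10) = 4985 + I*√595/10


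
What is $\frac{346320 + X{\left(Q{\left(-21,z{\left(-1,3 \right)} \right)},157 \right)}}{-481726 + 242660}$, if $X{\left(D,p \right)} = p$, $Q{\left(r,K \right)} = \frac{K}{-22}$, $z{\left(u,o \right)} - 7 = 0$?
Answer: $- \frac{346477}{239066} \approx -1.4493$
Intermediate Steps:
$z{\left(u,o \right)} = 7$ ($z{\left(u,o \right)} = 7 + 0 = 7$)
$Q{\left(r,K \right)} = - \frac{K}{22}$ ($Q{\left(r,K \right)} = K \left(- \frac{1}{22}\right) = - \frac{K}{22}$)
$\frac{346320 + X{\left(Q{\left(-21,z{\left(-1,3 \right)} \right)},157 \right)}}{-481726 + 242660} = \frac{346320 + 157}{-481726 + 242660} = \frac{346477}{-239066} = 346477 \left(- \frac{1}{239066}\right) = - \frac{346477}{239066}$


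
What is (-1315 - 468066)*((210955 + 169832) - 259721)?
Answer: -56826080146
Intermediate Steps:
(-1315 - 468066)*((210955 + 169832) - 259721) = -469381*(380787 - 259721) = -469381*121066 = -56826080146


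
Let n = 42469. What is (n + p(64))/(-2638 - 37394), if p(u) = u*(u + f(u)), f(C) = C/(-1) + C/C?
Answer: -42533/40032 ≈ -1.0625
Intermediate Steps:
f(C) = 1 - C (f(C) = C*(-1) + 1 = -C + 1 = 1 - C)
p(u) = u (p(u) = u*(u + (1 - u)) = u*1 = u)
(n + p(64))/(-2638 - 37394) = (42469 + 64)/(-2638 - 37394) = 42533/(-40032) = 42533*(-1/40032) = -42533/40032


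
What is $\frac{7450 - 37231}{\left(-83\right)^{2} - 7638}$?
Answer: $\frac{29781}{749} \approx 39.761$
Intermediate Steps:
$\frac{7450 - 37231}{\left(-83\right)^{2} - 7638} = \frac{7450 - 37231}{6889 - 7638} = \frac{7450 - 37231}{-749} = \left(-29781\right) \left(- \frac{1}{749}\right) = \frac{29781}{749}$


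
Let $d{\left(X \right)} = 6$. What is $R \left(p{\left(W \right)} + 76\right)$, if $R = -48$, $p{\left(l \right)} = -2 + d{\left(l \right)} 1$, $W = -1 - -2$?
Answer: $-3840$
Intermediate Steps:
$W = 1$ ($W = -1 + 2 = 1$)
$p{\left(l \right)} = 4$ ($p{\left(l \right)} = -2 + 6 \cdot 1 = -2 + 6 = 4$)
$R \left(p{\left(W \right)} + 76\right) = - 48 \left(4 + 76\right) = \left(-48\right) 80 = -3840$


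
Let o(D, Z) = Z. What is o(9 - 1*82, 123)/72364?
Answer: 123/72364 ≈ 0.0016997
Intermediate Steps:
o(9 - 1*82, 123)/72364 = 123/72364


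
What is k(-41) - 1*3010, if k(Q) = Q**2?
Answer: -1329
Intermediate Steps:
k(-41) - 1*3010 = (-41)**2 - 1*3010 = 1681 - 3010 = -1329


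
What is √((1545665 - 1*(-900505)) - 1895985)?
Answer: √550185 ≈ 741.74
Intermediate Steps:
√((1545665 - 1*(-900505)) - 1895985) = √((1545665 + 900505) - 1895985) = √(2446170 - 1895985) = √550185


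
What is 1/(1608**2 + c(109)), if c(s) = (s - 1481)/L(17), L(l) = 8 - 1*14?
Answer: 3/7757678 ≈ 3.8671e-7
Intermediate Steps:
L(l) = -6 (L(l) = 8 - 14 = -6)
c(s) = 1481/6 - s/6 (c(s) = (s - 1481)/(-6) = (-1481 + s)*(-1/6) = 1481/6 - s/6)
1/(1608**2 + c(109)) = 1/(1608**2 + (1481/6 - 1/6*109)) = 1/(2585664 + (1481/6 - 109/6)) = 1/(2585664 + 686/3) = 1/(7757678/3) = 3/7757678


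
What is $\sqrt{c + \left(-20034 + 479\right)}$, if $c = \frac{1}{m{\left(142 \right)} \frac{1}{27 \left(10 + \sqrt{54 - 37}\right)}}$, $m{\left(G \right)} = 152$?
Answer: $\frac{\sqrt{-112939420 + 1026 \sqrt{17}}}{76} \approx 139.83 i$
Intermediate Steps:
$c = \frac{135}{76} + \frac{27 \sqrt{17}}{152}$ ($c = \frac{1}{152 \frac{1}{27 \left(10 + \sqrt{54 - 37}\right)}} = \frac{1}{152 \frac{1}{27 \left(10 + \sqrt{17}\right)}} = \frac{1}{152 \frac{1}{270 + 27 \sqrt{17}}} = \frac{135}{76} + \frac{27 \sqrt{17}}{152} \approx 2.5087$)
$\sqrt{c + \left(-20034 + 479\right)} = \sqrt{\left(\frac{135}{76} + \frac{27 \sqrt{17}}{152}\right) + \left(-20034 + 479\right)} = \sqrt{\left(\frac{135}{76} + \frac{27 \sqrt{17}}{152}\right) - 19555} = \sqrt{- \frac{1486045}{76} + \frac{27 \sqrt{17}}{152}}$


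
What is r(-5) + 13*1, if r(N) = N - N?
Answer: 13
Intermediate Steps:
r(N) = 0
r(-5) + 13*1 = 0 + 13*1 = 0 + 13 = 13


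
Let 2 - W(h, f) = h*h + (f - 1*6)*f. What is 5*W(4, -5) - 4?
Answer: -349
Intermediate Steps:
W(h, f) = 2 - h**2 - f*(-6 + f) (W(h, f) = 2 - (h*h + (f - 1*6)*f) = 2 - (h**2 + (f - 6)*f) = 2 - (h**2 + (-6 + f)*f) = 2 - (h**2 + f*(-6 + f)) = 2 + (-h**2 - f*(-6 + f)) = 2 - h**2 - f*(-6 + f))
5*W(4, -5) - 4 = 5*(2 - 1*(-5)**2 - 1*4**2 + 6*(-5)) - 4 = 5*(2 - 1*25 - 1*16 - 30) - 4 = 5*(2 - 25 - 16 - 30) - 4 = 5*(-69) - 4 = -345 - 4 = -349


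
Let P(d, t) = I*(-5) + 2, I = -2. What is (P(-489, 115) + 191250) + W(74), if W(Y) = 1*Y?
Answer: 191336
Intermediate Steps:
W(Y) = Y
P(d, t) = 12 (P(d, t) = -2*(-5) + 2 = 10 + 2 = 12)
(P(-489, 115) + 191250) + W(74) = (12 + 191250) + 74 = 191262 + 74 = 191336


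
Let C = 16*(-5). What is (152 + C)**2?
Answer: 5184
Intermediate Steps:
C = -80
(152 + C)**2 = (152 - 80)**2 = 72**2 = 5184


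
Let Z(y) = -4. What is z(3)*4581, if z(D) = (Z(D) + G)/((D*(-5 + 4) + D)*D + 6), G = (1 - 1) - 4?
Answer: -6108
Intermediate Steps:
G = -4 (G = 0 - 4 = -4)
z(D) = -4/3 (z(D) = (-4 - 4)/((D*(-5 + 4) + D)*D + 6) = -8/((D*(-1) + D)*D + 6) = -8/((-D + D)*D + 6) = -8/(0*D + 6) = -8/(0 + 6) = -8/6 = -8*⅙ = -4/3)
z(3)*4581 = -4/3*4581 = -6108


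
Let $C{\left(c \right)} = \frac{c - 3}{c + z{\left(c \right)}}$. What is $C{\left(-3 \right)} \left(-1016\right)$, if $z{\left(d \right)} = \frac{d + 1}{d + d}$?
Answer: $-2286$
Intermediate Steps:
$z{\left(d \right)} = \frac{1 + d}{2 d}$
$C{\left(c \right)} = \frac{-3 + c}{c + \frac{1 + c}{2 c}}$ ($C{\left(c \right)} = \frac{c - 3}{c + \frac{1 + c}{2 c}} = \frac{-3 + c}{c + \frac{1 + c}{2 c}}$)
$C{\left(-3 \right)} \left(-1016\right) = 2 \left(-3\right) \frac{1}{1 - 3 + 2 \left(-3\right)^{2}} \left(-3 - 3\right) \left(-1016\right) = 2 \left(-3\right) \frac{1}{1 - 3 + 2 \cdot 9} \left(-6\right) \left(-1016\right) = 2 \left(-3\right) \frac{1}{1 - 3 + 18} \left(-6\right) \left(-1016\right) = 2 \left(-3\right) \frac{1}{16} \left(-6\right) \left(-1016\right) = \frac{9}{4} \left(-1016\right) = -2286$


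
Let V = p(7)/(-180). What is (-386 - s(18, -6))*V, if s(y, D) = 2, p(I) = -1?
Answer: -97/45 ≈ -2.1556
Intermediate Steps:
V = 1/180 (V = -1/(-180) = -1*(-1/180) = 1/180 ≈ 0.0055556)
(-386 - s(18, -6))*V = (-386 - 1*2)*(1/180) = (-386 - 2)*(1/180) = -388*1/180 = -97/45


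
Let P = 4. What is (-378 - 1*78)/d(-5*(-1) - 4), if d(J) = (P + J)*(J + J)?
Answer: -228/5 ≈ -45.600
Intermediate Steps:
d(J) = 2*J*(4 + J) (d(J) = (4 + J)*(J + J) = (4 + J)*(2*J) = 2*J*(4 + J))
(-378 - 1*78)/d(-5*(-1) - 4) = (-378 - 1*78)/((2*(-5*(-1) - 4)*(4 + (-5*(-1) - 4)))) = (-378 - 78)/((2*(5 - 4)*(4 + (5 - 4)))) = -456*1/(2*(4 + 1)) = -456/(2*1*5) = -456/10 = -456*⅒ = -228/5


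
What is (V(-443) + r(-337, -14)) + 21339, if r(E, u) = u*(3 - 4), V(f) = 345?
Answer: 21698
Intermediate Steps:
r(E, u) = -u (r(E, u) = u*(-1) = -u)
(V(-443) + r(-337, -14)) + 21339 = (345 - 1*(-14)) + 21339 = (345 + 14) + 21339 = 359 + 21339 = 21698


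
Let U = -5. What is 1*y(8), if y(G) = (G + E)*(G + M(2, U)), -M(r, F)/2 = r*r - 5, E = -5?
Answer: 30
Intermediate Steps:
M(r, F) = 10 - 2*r² (M(r, F) = -2*(r*r - 5) = -2*(r² - 5) = -2*(-5 + r²) = 10 - 2*r²)
y(G) = (-5 + G)*(2 + G) (y(G) = (G - 5)*(G + (10 - 2*2²)) = (-5 + G)*(G + (10 - 2*4)) = (-5 + G)*(G + (10 - 8)) = (-5 + G)*(G + 2) = (-5 + G)*(2 + G))
1*y(8) = 1*(-10 + 8² - 3*8) = 1*(-10 + 64 - 24) = 1*30 = 30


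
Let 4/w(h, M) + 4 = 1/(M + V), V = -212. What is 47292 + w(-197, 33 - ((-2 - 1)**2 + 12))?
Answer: 37880092/801 ≈ 47291.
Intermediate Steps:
w(h, M) = 4/(-4 + 1/(-212 + M)) (w(h, M) = 4/(-4 + 1/(M - 212)) = 4/(-4 + 1/(-212 + M)))
47292 + w(-197, 33 - ((-2 - 1)**2 + 12)) = 47292 + 4*(212 - (33 - ((-2 - 1)**2 + 12)))/(-849 + 4*(33 - ((-2 - 1)**2 + 12))) = 47292 + 4*(212 - (33 - ((-3)**2 + 12)))/(-849 + 4*(33 - ((-3)**2 + 12))) = 47292 + 4*(212 - (33 - (9 + 12)))/(-849 + 4*(33 - (9 + 12))) = 47292 + 4*(212 - (33 - 1*21))/(-849 + 4*(33 - 1*21)) = 47292 + 4*(212 - (33 - 21))/(-849 + 4*(33 - 21)) = 47292 + 4*(212 - 1*12)/(-849 + 4*12) = 47292 + 4*(212 - 12)/(-849 + 48) = 47292 + 4*200/(-801) = 47292 + 4*(-1/801)*200 = 47292 - 800/801 = 37880092/801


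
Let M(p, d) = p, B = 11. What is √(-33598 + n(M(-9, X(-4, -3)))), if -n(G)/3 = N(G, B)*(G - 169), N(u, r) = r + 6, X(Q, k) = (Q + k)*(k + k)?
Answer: 2*I*√6130 ≈ 156.59*I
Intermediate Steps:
X(Q, k) = 2*k*(Q + k) (X(Q, k) = (Q + k)*(2*k) = 2*k*(Q + k))
N(u, r) = 6 + r
n(G) = 8619 - 51*G (n(G) = -3*(6 + 11)*(G - 169) = -51*(-169 + G) = -3*(-2873 + 17*G) = 8619 - 51*G)
√(-33598 + n(M(-9, X(-4, -3)))) = √(-33598 + (8619 - 51*(-9))) = √(-33598 + (8619 + 459)) = √(-33598 + 9078) = √(-24520) = 2*I*√6130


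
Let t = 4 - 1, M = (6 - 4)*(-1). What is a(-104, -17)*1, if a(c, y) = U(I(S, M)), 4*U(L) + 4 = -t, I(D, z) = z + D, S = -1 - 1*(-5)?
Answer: -7/4 ≈ -1.7500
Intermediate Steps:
M = -2 (M = 2*(-1) = -2)
t = 3
S = 4 (S = -1 + 5 = 4)
I(D, z) = D + z
U(L) = -7/4 (U(L) = -1 + (-1*3)/4 = -1 + (¼)*(-3) = -1 - ¾ = -7/4)
a(c, y) = -7/4
a(-104, -17)*1 = -7/4*1 = -7/4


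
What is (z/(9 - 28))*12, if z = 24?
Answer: -288/19 ≈ -15.158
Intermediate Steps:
(z/(9 - 28))*12 = (24/(9 - 28))*12 = (24/(-19))*12 = -1/19*24*12 = -24/19*12 = -288/19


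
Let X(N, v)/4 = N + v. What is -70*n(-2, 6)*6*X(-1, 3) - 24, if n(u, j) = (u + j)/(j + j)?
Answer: -1144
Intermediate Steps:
X(N, v) = 4*N + 4*v (X(N, v) = 4*(N + v) = 4*N + 4*v)
n(u, j) = (j + u)/(2*j) (n(u, j) = (j + u)/((2*j)) = (j + u)*(1/(2*j)) = (j + u)/(2*j))
-70*n(-2, 6)*6*X(-1, 3) - 24 = -70*((½)*(6 - 2)/6)*6*(4*(-1) + 4*3) - 24 = -70*((½)*(⅙)*4)*6*(-4 + 12) - 24 = -70*(⅓)*6*8 - 24 = -140*8 - 24 = -70*16 - 24 = -1120 - 24 = -1144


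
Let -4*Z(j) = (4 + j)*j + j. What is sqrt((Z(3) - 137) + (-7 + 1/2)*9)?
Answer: I*sqrt(806)/2 ≈ 14.195*I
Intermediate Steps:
Z(j) = -j/4 - j*(4 + j)/4 (Z(j) = -((4 + j)*j + j)/4 = -(j*(4 + j) + j)/4 = -(j + j*(4 + j))/4 = -j/4 - j*(4 + j)/4)
sqrt((Z(3) - 137) + (-7 + 1/2)*9) = sqrt((-1/4*3*(5 + 3) - 137) + (-7 + 1/2)*9) = sqrt((-1/4*3*8 - 137) + (-7 + 1/2)*9) = sqrt((-6 - 137) - 13/2*9) = sqrt(-143 - 117/2) = sqrt(-403/2) = I*sqrt(806)/2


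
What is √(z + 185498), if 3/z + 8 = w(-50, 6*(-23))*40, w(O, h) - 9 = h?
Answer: √309645132503/1292 ≈ 430.69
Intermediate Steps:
w(O, h) = 9 + h
z = -3/5168 (z = 3/(-8 + (9 + 6*(-23))*40) = 3/(-8 + (9 - 138)*40) = 3/(-8 - 129*40) = 3/(-8 - 5160) = 3/(-5168) = 3*(-1/5168) = -3/5168 ≈ -0.00058050)
√(z + 185498) = √(-3/5168 + 185498) = √(958653661/5168) = √309645132503/1292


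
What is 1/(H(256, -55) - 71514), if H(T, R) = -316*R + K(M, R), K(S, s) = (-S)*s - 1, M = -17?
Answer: -1/55070 ≈ -1.8159e-5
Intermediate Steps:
K(S, s) = -1 - S*s (K(S, s) = -S*s - 1 = -1 - S*s)
H(T, R) = -1 - 299*R (H(T, R) = -316*R + (-1 - 1*(-17)*R) = -316*R + (-1 + 17*R) = -1 - 299*R)
1/(H(256, -55) - 71514) = 1/((-1 - 299*(-55)) - 71514) = 1/((-1 + 16445) - 71514) = 1/(16444 - 71514) = 1/(-55070) = -1/55070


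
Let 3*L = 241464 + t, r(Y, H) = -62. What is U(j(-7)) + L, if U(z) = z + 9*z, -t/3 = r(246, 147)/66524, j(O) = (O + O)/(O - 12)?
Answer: 50871302533/631978 ≈ 80495.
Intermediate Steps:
j(O) = 2*O/(-12 + O) (j(O) = (2*O)/(-12 + O) = 2*O/(-12 + O))
t = 93/33262 (t = -(-186)/66524 = -3*(-31/33262) = 93/33262 ≈ 0.0027960)
U(z) = 10*z
L = 2677191887/33262 (L = (241464 + 93/33262)/3 = (⅓)*(8031575661/33262) = 2677191887/33262 ≈ 80488.)
U(j(-7)) + L = 10*(2*(-7)/(-12 - 7)) + 2677191887/33262 = 10*(2*(-7)/(-19)) + 2677191887/33262 = 10*(2*(-7)*(-1/19)) + 2677191887/33262 = 10*(14/19) + 2677191887/33262 = 140/19 + 2677191887/33262 = 50871302533/631978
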